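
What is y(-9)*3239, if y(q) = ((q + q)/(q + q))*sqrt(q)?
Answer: 9717*I ≈ 9717.0*I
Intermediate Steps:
y(q) = sqrt(q) (y(q) = ((2*q)/((2*q)))*sqrt(q) = ((2*q)*(1/(2*q)))*sqrt(q) = 1*sqrt(q) = sqrt(q))
y(-9)*3239 = sqrt(-9)*3239 = (3*I)*3239 = 9717*I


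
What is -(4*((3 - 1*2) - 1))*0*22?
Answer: 0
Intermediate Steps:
-(4*((3 - 1*2) - 1))*0*22 = -(4*((3 - 2) - 1))*0*22 = -(4*(1 - 1))*0*22 = -(4*0)*0*22 = -0*0*22 = -0*22 = -1*0 = 0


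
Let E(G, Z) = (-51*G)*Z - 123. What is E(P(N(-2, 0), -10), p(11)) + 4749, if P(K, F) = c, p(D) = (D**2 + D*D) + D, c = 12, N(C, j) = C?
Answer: -150210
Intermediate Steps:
p(D) = D + 2*D**2 (p(D) = (D**2 + D**2) + D = 2*D**2 + D = D + 2*D**2)
P(K, F) = 12
E(G, Z) = -123 - 51*G*Z (E(G, Z) = -51*G*Z - 123 = -123 - 51*G*Z)
E(P(N(-2, 0), -10), p(11)) + 4749 = (-123 - 51*12*11*(1 + 2*11)) + 4749 = (-123 - 51*12*11*(1 + 22)) + 4749 = (-123 - 51*12*11*23) + 4749 = (-123 - 51*12*253) + 4749 = (-123 - 154836) + 4749 = -154959 + 4749 = -150210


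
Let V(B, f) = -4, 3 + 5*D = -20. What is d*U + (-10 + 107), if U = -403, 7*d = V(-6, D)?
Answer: 2291/7 ≈ 327.29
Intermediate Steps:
D = -23/5 (D = -⅗ + (⅕)*(-20) = -⅗ - 4 = -23/5 ≈ -4.6000)
d = -4/7 (d = (⅐)*(-4) = -4/7 ≈ -0.57143)
d*U + (-10 + 107) = -4/7*(-403) + (-10 + 107) = 1612/7 + 97 = 2291/7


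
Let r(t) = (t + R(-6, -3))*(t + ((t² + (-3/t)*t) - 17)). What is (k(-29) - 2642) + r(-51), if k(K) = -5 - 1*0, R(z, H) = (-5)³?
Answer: -447927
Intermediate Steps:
R(z, H) = -125
k(K) = -5 (k(K) = -5 + 0 = -5)
r(t) = (-125 + t)*(-20 + t + t²) (r(t) = (t - 125)*(t + ((t² + (-3/t)*t) - 17)) = (-125 + t)*(t + ((t² - 3) - 17)) = (-125 + t)*(t + ((-3 + t²) - 17)) = (-125 + t)*(t + (-20 + t²)) = (-125 + t)*(-20 + t + t²))
(k(-29) - 2642) + r(-51) = (-5 - 2642) + (2500 + (-51)³ - 145*(-51) - 124*(-51)²) = -2647 + (2500 - 132651 + 7395 - 124*2601) = -2647 + (2500 - 132651 + 7395 - 322524) = -2647 - 445280 = -447927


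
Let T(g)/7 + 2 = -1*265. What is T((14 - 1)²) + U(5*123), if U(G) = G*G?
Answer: 376356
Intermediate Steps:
U(G) = G²
T(g) = -1869 (T(g) = -14 + 7*(-1*265) = -14 + 7*(-265) = -14 - 1855 = -1869)
T((14 - 1)²) + U(5*123) = -1869 + (5*123)² = -1869 + 615² = -1869 + 378225 = 376356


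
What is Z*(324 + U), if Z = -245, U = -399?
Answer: 18375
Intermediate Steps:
Z*(324 + U) = -245*(324 - 399) = -245*(-75) = 18375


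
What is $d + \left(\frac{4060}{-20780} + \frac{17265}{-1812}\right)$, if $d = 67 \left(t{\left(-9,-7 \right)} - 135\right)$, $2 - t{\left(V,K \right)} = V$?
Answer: $- \frac{5219837305}{627556} \approx -8317.7$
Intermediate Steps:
$t{\left(V,K \right)} = 2 - V$
$d = -8308$ ($d = 67 \left(\left(2 - -9\right) - 135\right) = 67 \left(\left(2 + 9\right) - 135\right) = 67 \left(11 - 135\right) = 67 \left(-124\right) = -8308$)
$d + \left(\frac{4060}{-20780} + \frac{17265}{-1812}\right) = -8308 + \left(\frac{4060}{-20780} + \frac{17265}{-1812}\right) = -8308 + \left(4060 \left(- \frac{1}{20780}\right) + 17265 \left(- \frac{1}{1812}\right)\right) = -8308 - \frac{6102057}{627556} = - \frac{5219837305}{627556}$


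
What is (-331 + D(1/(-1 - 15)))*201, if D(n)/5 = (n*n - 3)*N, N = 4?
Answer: -5028819/64 ≈ -78575.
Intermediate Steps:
D(n) = -60 + 20*n**2 (D(n) = 5*((n*n - 3)*4) = 5*((n**2 - 3)*4) = 5*((-3 + n**2)*4) = 5*(-12 + 4*n**2) = -60 + 20*n**2)
(-331 + D(1/(-1 - 15)))*201 = (-331 + (-60 + 20*(1/(-1 - 15))**2))*201 = (-331 + (-60 + 20*(1/(-16))**2))*201 = (-331 + (-60 + 20*(-1/16)**2))*201 = (-331 + (-60 + 20*(1/256)))*201 = (-331 + (-60 + 5/64))*201 = (-331 - 3835/64)*201 = -25019/64*201 = -5028819/64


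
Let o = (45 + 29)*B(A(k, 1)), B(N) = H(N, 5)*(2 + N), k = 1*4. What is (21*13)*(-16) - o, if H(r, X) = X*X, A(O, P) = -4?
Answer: -668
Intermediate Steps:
k = 4
H(r, X) = X²
B(N) = 50 + 25*N (B(N) = 5²*(2 + N) = 25*(2 + N) = 50 + 25*N)
o = -3700 (o = (45 + 29)*(50 + 25*(-4)) = 74*(50 - 100) = 74*(-50) = -3700)
(21*13)*(-16) - o = (21*13)*(-16) - 1*(-3700) = 273*(-16) + 3700 = -4368 + 3700 = -668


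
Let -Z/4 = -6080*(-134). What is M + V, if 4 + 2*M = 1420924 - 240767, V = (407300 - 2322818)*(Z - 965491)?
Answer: 16183718558509/2 ≈ 8.0919e+12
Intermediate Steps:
Z = -3258880 (Z = -(-24320)*(-134) = -4*814720 = -3258880)
V = 8091858689178 (V = (407300 - 2322818)*(-3258880 - 965491) = -1915518*(-4224371) = 8091858689178)
M = 1180153/2 (M = -2 + (1420924 - 240767)/2 = -2 + (½)*1180157 = -2 + 1180157/2 = 1180153/2 ≈ 5.9008e+5)
M + V = 1180153/2 + 8091858689178 = 16183718558509/2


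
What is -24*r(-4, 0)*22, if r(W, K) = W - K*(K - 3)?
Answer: 2112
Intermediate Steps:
r(W, K) = W - K*(-3 + K)
-24*r(-4, 0)*22 = -24*(-4 - 1*0² + 3*0)*22 = -24*(-4 - 1*0 + 0)*22 = -24*(-4 + 0 + 0)*22 = -24*(-4)*22 = 96*22 = 2112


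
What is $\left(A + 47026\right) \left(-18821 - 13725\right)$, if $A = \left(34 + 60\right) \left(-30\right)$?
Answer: $-1438728476$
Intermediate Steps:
$A = -2820$ ($A = 94 \left(-30\right) = -2820$)
$\left(A + 47026\right) \left(-18821 - 13725\right) = \left(-2820 + 47026\right) \left(-18821 - 13725\right) = 44206 \left(-32546\right) = -1438728476$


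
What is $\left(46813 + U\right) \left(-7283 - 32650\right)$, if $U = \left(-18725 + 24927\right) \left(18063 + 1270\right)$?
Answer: $-4789966504707$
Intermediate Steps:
$U = 119903266$ ($U = 6202 \cdot 19333 = 119903266$)
$\left(46813 + U\right) \left(-7283 - 32650\right) = \left(46813 + 119903266\right) \left(-7283 - 32650\right) = 119950079 \left(-39933\right) = -4789966504707$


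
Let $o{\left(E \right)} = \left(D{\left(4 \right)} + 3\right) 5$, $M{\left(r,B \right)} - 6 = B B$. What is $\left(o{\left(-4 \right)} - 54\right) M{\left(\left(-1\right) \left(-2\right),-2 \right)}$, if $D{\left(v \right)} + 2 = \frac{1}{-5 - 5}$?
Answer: $-495$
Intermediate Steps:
$D{\left(v \right)} = - \frac{21}{10}$ ($D{\left(v \right)} = -2 + \frac{1}{-5 - 5} = -2 + \frac{1}{-10} = -2 - \frac{1}{10} = - \frac{21}{10}$)
$M{\left(r,B \right)} = 6 + B^{2}$ ($M{\left(r,B \right)} = 6 + B B = 6 + B^{2}$)
$o{\left(E \right)} = \frac{9}{2}$ ($o{\left(E \right)} = \left(- \frac{21}{10} + 3\right) 5 = \frac{9}{10} \cdot 5 = \frac{9}{2}$)
$\left(o{\left(-4 \right)} - 54\right) M{\left(\left(-1\right) \left(-2\right),-2 \right)} = \left(\frac{9}{2} - 54\right) \left(6 + \left(-2\right)^{2}\right) = - \frac{99 \left(6 + 4\right)}{2} = \left(- \frac{99}{2}\right) 10 = -495$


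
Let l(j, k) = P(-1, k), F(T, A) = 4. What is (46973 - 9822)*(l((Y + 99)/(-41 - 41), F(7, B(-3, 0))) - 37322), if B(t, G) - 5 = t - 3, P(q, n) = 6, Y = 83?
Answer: -1386326716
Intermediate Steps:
B(t, G) = 2 + t (B(t, G) = 5 + (t - 3) = 5 + (-3 + t) = 2 + t)
l(j, k) = 6
(46973 - 9822)*(l((Y + 99)/(-41 - 41), F(7, B(-3, 0))) - 37322) = (46973 - 9822)*(6 - 37322) = 37151*(-37316) = -1386326716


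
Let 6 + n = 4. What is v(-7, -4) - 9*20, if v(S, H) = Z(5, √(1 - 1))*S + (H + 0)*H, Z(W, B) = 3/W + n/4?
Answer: -1647/10 ≈ -164.70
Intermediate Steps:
n = -2 (n = -6 + 4 = -2)
Z(W, B) = -½ + 3/W (Z(W, B) = 3/W - 2/4 = 3/W - 2*¼ = 3/W - ½ = -½ + 3/W)
v(S, H) = H² + S/10 (v(S, H) = ((½)*(6 - 1*5)/5)*S + (H + 0)*H = ((½)*(⅕)*(6 - 5))*S + H*H = ((½)*(⅕)*1)*S + H² = S/10 + H² = H² + S/10)
v(-7, -4) - 9*20 = ((-4)² + (⅒)*(-7)) - 9*20 = (16 - 7/10) - 180 = 153/10 - 180 = -1647/10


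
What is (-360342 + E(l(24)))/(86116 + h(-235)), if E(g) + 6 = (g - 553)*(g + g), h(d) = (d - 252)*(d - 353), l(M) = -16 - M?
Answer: -78227/93118 ≈ -0.84009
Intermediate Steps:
h(d) = (-353 + d)*(-252 + d) (h(d) = (-252 + d)*(-353 + d) = (-353 + d)*(-252 + d))
E(g) = -6 + 2*g*(-553 + g) (E(g) = -6 + (g - 553)*(g + g) = -6 + (-553 + g)*(2*g) = -6 + 2*g*(-553 + g))
(-360342 + E(l(24)))/(86116 + h(-235)) = (-360342 + (-6 - 1106*(-16 - 1*24) + 2*(-16 - 1*24)²))/(86116 + (88956 + (-235)² - 605*(-235))) = (-360342 + (-6 - 1106*(-16 - 24) + 2*(-16 - 24)²))/(86116 + (88956 + 55225 + 142175)) = (-360342 + (-6 - 1106*(-40) + 2*(-40)²))/(86116 + 286356) = (-360342 + (-6 + 44240 + 2*1600))/372472 = (-360342 + (-6 + 44240 + 3200))*(1/372472) = (-360342 + 47434)*(1/372472) = -312908*1/372472 = -78227/93118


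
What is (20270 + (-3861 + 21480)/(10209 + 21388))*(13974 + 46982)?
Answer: 39041635841404/31597 ≈ 1.2356e+9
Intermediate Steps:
(20270 + (-3861 + 21480)/(10209 + 21388))*(13974 + 46982) = (20270 + 17619/31597)*60956 = (640488809/31597)*60956 = 39041635841404/31597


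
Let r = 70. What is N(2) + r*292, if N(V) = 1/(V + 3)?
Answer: 102201/5 ≈ 20440.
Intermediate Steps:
N(V) = 1/(3 + V)
N(2) + r*292 = 1/(3 + 2) + 70*292 = 1/5 + 20440 = 102201/5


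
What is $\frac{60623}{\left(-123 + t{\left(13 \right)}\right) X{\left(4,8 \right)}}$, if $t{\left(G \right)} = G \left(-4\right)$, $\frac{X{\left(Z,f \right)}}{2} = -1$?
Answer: $\frac{60623}{350} \approx 173.21$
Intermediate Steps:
$X{\left(Z,f \right)} = -2$ ($X{\left(Z,f \right)} = 2 \left(-1\right) = -2$)
$t{\left(G \right)} = - 4 G$
$\frac{60623}{\left(-123 + t{\left(13 \right)}\right) X{\left(4,8 \right)}} = \frac{60623}{\left(-123 - 52\right) \left(-2\right)} = \frac{60623}{\left(-175\right) \left(-2\right)} = \frac{60623}{350}$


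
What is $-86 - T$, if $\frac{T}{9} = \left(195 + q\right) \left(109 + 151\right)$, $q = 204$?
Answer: $-933746$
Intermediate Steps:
$T = 933660$ ($T = 9 \left(195 + 204\right) \left(109 + 151\right) = 9 \cdot 399 \cdot 260 = 9 \cdot 103740 = 933660$)
$-86 - T = -86 - 933660 = -933746$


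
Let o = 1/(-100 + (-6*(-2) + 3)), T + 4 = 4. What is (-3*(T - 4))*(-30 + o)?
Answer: -30612/85 ≈ -360.14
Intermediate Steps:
T = 0 (T = -4 + 4 = 0)
o = -1/85 (o = 1/(-100 + (12 + 3)) = 1/(-100 + 15) = 1/(-85) = -1/85 ≈ -0.011765)
(-3*(T - 4))*(-30 + o) = (-3*(0 - 4))*(-30 - 1/85) = -3*(-4)*(-2551/85) = 12*(-2551/85) = -30612/85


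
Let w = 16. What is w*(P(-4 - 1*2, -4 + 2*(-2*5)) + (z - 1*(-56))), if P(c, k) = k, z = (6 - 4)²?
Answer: 576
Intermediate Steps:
z = 4 (z = 2² = 4)
w*(P(-4 - 1*2, -4 + 2*(-2*5)) + (z - 1*(-56))) = 16*((-4 + 2*(-2*5)) + (4 - 1*(-56))) = 16*((-4 + 2*(-10)) + (4 + 56)) = 16*((-4 - 20) + 60) = 16*(-24 + 60) = 16*36 = 576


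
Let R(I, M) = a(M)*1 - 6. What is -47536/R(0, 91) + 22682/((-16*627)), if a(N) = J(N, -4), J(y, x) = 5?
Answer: 21675385/456 ≈ 47534.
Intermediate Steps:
a(N) = 5
R(I, M) = -1 (R(I, M) = 5*1 - 6 = 5 - 6 = -1)
-47536/R(0, 91) + 22682/((-16*627)) = -47536/(-1) + 22682/((-16*627)) = -47536*(-1) + 22682/(-10032) = 47536 + 22682*(-1/10032) = 47536 - 1031/456 = 21675385/456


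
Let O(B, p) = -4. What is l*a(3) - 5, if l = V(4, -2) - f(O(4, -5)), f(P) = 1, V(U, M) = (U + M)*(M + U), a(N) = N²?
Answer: 22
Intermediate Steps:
V(U, M) = (M + U)² (V(U, M) = (M + U)*(M + U) = (M + U)²)
l = 3 (l = (-2 + 4)² - 1*1 = 2² - 1 = 4 - 1 = 3)
l*a(3) - 5 = 3*3² - 5 = 3*9 - 5 = 27 - 5 = 22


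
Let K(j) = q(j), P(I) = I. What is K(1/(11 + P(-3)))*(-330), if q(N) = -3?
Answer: 990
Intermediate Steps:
K(j) = -3
K(1/(11 + P(-3)))*(-330) = -3*(-330) = 990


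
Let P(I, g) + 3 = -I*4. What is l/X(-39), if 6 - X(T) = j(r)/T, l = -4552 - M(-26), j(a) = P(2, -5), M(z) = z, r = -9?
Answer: -176514/223 ≈ -791.54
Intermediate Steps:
P(I, g) = -3 - 4*I (P(I, g) = -3 - I*4 = -3 - 4*I)
j(a) = -11 (j(a) = -3 - 4*2 = -3 - 8 = -11)
l = -4526 (l = -4552 - 1*(-26) = -4552 + 26 = -4526)
X(T) = 6 + 11/T (X(T) = 6 - (-11)/T = 6 + 11/T)
l/X(-39) = -4526/(6 + 11/(-39)) = -4526/(6 + 11*(-1/39)) = -4526/(6 - 11/39) = -4526/223/39 = -4526*39/223 = -176514/223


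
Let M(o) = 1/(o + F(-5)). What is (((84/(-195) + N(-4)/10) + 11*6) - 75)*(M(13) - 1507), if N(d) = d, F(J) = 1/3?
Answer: 38517003/2600 ≈ 14814.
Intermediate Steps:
F(J) = ⅓
M(o) = 1/(⅓ + o) (M(o) = 1/(o + ⅓) = 1/(⅓ + o))
(((84/(-195) + N(-4)/10) + 11*6) - 75)*(M(13) - 1507) = (((84/(-195) - 4/10) + 11*6) - 75)*(3/(1 + 3*13) - 1507) = (((84*(-1/195) - 4*⅒) + 66) - 75)*(3/(1 + 39) - 1507) = (((-28/65 - ⅖) + 66) - 75)*(3/40 - 1507) = ((-54/65 + 66) - 75)*(3*(1/40) - 1507) = (4236/65 - 75)*(3/40 - 1507) = -639/65*(-60277/40) = 38517003/2600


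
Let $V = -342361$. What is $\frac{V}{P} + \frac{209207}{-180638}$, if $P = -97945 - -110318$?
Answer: $- \frac{64431924529}{2235033974} \approx -28.828$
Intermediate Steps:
$P = 12373$ ($P = -97945 + 110318 = 12373$)
$\frac{V}{P} + \frac{209207}{-180638} = - \frac{342361}{12373} + \frac{209207}{-180638} = \left(-342361\right) \frac{1}{12373} + 209207 \left(- \frac{1}{180638}\right) = - \frac{342361}{12373} - \frac{209207}{180638} = - \frac{64431924529}{2235033974}$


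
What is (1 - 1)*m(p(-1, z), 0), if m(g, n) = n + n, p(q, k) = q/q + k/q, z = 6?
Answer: 0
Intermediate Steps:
p(q, k) = 1 + k/q
m(g, n) = 2*n
(1 - 1)*m(p(-1, z), 0) = (1 - 1)*(2*0) = 0*0 = 0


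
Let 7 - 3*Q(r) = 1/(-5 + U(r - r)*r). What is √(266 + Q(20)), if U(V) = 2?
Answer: √2958270/105 ≈ 16.381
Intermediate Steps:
Q(r) = 7/3 - 1/(3*(-5 + 2*r))
√(266 + Q(20)) = √(266 + 2*(-18 + 7*20)/(3*(-5 + 2*20))) = √(266 + 2*(-18 + 140)/(3*(-5 + 40))) = √(266 + (⅔)*122/35) = √(266 + (⅔)*(1/35)*122) = √(266 + 244/105) = √(28174/105) = √2958270/105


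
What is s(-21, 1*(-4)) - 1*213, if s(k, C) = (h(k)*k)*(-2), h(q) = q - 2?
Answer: -1179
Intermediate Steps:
h(q) = -2 + q
s(k, C) = -2*k*(-2 + k) (s(k, C) = ((-2 + k)*k)*(-2) = (k*(-2 + k))*(-2) = -2*k*(-2 + k))
s(-21, 1*(-4)) - 1*213 = 2*(-21)*(2 - 1*(-21)) - 1*213 = 2*(-21)*(2 + 21) - 213 = 2*(-21)*23 - 213 = -966 - 213 = -1179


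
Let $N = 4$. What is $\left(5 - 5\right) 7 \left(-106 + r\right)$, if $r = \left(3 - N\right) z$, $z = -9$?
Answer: $0$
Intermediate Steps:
$r = 9$ ($r = \left(3 - 4\right) \left(-9\right) = \left(-1\right) \left(-9\right) = 9$)
$\left(5 - 5\right) 7 \left(-106 + r\right) = \left(5 - 5\right) 7 \left(-106 + 9\right) = 0 \cdot 7 \left(-97\right) = 0 \left(-97\right) = 0$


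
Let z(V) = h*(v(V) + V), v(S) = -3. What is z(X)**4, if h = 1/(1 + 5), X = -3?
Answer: 1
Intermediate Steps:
h = 1/6 ≈ 0.16667
z(V) = -1/2 + V/6 (z(V) = (-3 + V)/6 = -1/2 + V/6)
z(X)**4 = (-1/2 + (1/6)*(-3))**4 = (-1/2 - 1/2)**4 = (-1)**4 = 1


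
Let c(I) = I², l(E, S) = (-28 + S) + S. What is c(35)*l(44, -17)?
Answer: -75950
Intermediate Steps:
l(E, S) = -28 + 2*S
c(35)*l(44, -17) = 35²*(-28 + 2*(-17)) = 1225*(-28 - 34) = 1225*(-62) = -75950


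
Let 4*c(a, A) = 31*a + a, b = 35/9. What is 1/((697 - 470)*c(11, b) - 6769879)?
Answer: -1/6749903 ≈ -1.4815e-7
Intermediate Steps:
b = 35/9 (b = 35*(1/9) = 35/9 ≈ 3.8889)
c(a, A) = 8*a (c(a, A) = (31*a + a)/4 = (32*a)/4 = 8*a)
1/((697 - 470)*c(11, b) - 6769879) = 1/((697 - 470)*(8*11) - 6769879) = 1/(227*88 - 6769879) = 1/(19976 - 6769879) = 1/(-6749903) = -1/6749903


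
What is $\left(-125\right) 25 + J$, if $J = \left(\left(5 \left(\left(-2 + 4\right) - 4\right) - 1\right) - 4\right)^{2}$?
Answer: $-2900$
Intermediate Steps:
$J = 225$ ($J = \left(\left(5 \left(2 - 4\right) - 1\right) - 4\right)^{2} = \left(\left(5 \left(-2\right) - 1\right) - 4\right)^{2} = \left(\left(-10 - 1\right) - 4\right)^{2} = \left(-11 - 4\right)^{2} = \left(-15\right)^{2} = 225$)
$\left(-125\right) 25 + J = \left(-125\right) 25 + 225 = -3125 + 225 = -2900$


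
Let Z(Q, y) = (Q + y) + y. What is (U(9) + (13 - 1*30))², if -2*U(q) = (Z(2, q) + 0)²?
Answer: 47089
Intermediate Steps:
Z(Q, y) = Q + 2*y
U(q) = -(2 + 2*q)²/2 (U(q) = -((2 + 2*q) + 0)²/2 = -(2 + 2*q)²/2)
(U(9) + (13 - 1*30))² = (-2*(1 + 9)² + (13 - 1*30))² = (-2*10² + (13 - 30))² = (-2*100 - 17)² = (-200 - 17)² = (-217)² = 47089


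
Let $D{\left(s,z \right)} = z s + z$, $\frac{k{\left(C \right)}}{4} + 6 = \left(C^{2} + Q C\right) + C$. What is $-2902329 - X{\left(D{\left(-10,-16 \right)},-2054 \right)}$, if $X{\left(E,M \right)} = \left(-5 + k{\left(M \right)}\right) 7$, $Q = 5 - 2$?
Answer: $-120801726$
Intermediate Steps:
$Q = 3$ ($Q = 5 - 2 = 3$)
$k{\left(C \right)} = -24 + 4 C^{2} + 16 C$ ($k{\left(C \right)} = -24 + 4 \left(\left(C^{2} + 3 C\right) + C\right) = -24 + 4 \left(C^{2} + 4 C\right) = -24 + \left(4 C^{2} + 16 C\right) = -24 + 4 C^{2} + 16 C$)
$D{\left(s,z \right)} = z + s z$ ($D{\left(s,z \right)} = s z + z = z + s z$)
$X{\left(E,M \right)} = -203 + 28 M^{2} + 112 M$ ($X{\left(E,M \right)} = \left(-5 + \left(-24 + 4 M^{2} + 16 M\right)\right) 7 = \left(-29 + 4 M^{2} + 16 M\right) 7 = -203 + 28 M^{2} + 112 M$)
$-2902329 - X{\left(D{\left(-10,-16 \right)},-2054 \right)} = -2902329 - \left(-203 + 28 \left(-2054\right)^{2} + 112 \left(-2054\right)\right) = -2902329 - \left(-203 + 28 \cdot 4218916 - 230048\right) = -2902329 - \left(-203 + 118129648 - 230048\right) = -2902329 - 117899397 = -120801726$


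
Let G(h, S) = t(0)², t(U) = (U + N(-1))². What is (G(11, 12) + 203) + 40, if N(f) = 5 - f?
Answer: 1539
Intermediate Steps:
t(U) = (6 + U)² (t(U) = (U + (5 - 1*(-1)))² = (U + (5 + 1))² = (U + 6)² = (6 + U)²)
G(h, S) = 1296 (G(h, S) = ((6 + 0)²)² = (6²)² = 36² = 1296)
(G(11, 12) + 203) + 40 = (1296 + 203) + 40 = 1499 + 40 = 1539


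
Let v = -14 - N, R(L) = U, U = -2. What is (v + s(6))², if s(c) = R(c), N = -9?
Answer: 49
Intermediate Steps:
R(L) = -2
s(c) = -2
v = -5 (v = -14 - 1*(-9) = -14 + 9 = -5)
(v + s(6))² = (-5 - 2)² = (-7)² = 49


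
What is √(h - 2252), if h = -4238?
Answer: I*√6490 ≈ 80.561*I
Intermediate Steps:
√(h - 2252) = √(-4238 - 2252) = √(-6490) = I*√6490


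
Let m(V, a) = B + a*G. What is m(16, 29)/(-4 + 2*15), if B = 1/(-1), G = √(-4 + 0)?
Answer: -1/26 + 29*I/13 ≈ -0.038462 + 2.2308*I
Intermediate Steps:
G = 2*I (G = √(-4) = 2*I ≈ 2.0*I)
B = -1
m(V, a) = -1 + 2*I*a (m(V, a) = -1 + a*(2*I) = -1 + 2*I*a)
m(16, 29)/(-4 + 2*15) = (-1 + 2*I*29)/(-4 + 2*15) = (-1 + 58*I)/(-4 + 30) = (-1 + 58*I)/26 = (-1 + 58*I)*(1/26) = -1/26 + 29*I/13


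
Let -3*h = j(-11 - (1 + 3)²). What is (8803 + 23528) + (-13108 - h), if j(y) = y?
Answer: 19214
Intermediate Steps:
h = 9 (h = -(-11 - (1 + 3)²)/3 = -(-11 - 1*4²)/3 = -(-11 - 1*16)/3 = -(-11 - 16)/3 = -⅓*(-27) = 9)
(8803 + 23528) + (-13108 - h) = (8803 + 23528) + (-13108 - 1*9) = 32331 + (-13108 - 9) = 32331 - 13117 = 19214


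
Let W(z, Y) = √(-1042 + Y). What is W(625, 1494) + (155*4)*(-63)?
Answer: -39060 + 2*√113 ≈ -39039.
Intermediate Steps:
W(625, 1494) + (155*4)*(-63) = √(-1042 + 1494) + (155*4)*(-63) = √452 + 620*(-63) = 2*√113 - 39060 = -39060 + 2*√113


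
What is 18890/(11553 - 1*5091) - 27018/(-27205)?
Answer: 344246383/87899355 ≈ 3.9164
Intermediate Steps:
18890/(11553 - 1*5091) - 27018/(-27205) = 18890/(11553 - 5091) - 27018*(-1/27205) = 18890/6462 + 27018/27205 = 18890*(1/6462) + 27018/27205 = 9445/3231 + 27018/27205 = 344246383/87899355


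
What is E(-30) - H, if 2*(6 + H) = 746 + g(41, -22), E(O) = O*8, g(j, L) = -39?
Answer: -1175/2 ≈ -587.50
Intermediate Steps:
E(O) = 8*O
H = 695/2 (H = -6 + (746 - 39)/2 = -6 + (1/2)*707 = -6 + 707/2 = 695/2 ≈ 347.50)
E(-30) - H = 8*(-30) - 1*695/2 = -240 - 695/2 = -1175/2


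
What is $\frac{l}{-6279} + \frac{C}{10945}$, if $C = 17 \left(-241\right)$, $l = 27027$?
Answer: $- \frac{1177786}{251735} \approx -4.6787$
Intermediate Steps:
$C = -4097$
$\frac{l}{-6279} + \frac{C}{10945} = \frac{27027}{-6279} - \frac{4097}{10945} = 27027 \left(- \frac{1}{6279}\right) - \frac{4097}{10945} = - \frac{99}{23} - \frac{4097}{10945} = - \frac{1177786}{251735}$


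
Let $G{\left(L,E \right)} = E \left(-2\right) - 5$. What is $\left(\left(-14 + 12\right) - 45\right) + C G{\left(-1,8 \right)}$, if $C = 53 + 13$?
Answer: $-1433$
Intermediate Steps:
$G{\left(L,E \right)} = -5 - 2 E$ ($G{\left(L,E \right)} = - 2 E - 5 = -5 - 2 E$)
$C = 66$
$\left(\left(-14 + 12\right) - 45\right) + C G{\left(-1,8 \right)} = \left(\left(-14 + 12\right) - 45\right) + 66 \left(-5 - 16\right) = \left(-2 - 45\right) + 66 \left(-5 - 16\right) = -47 + 66 \left(-21\right) = -47 - 1386 = -1433$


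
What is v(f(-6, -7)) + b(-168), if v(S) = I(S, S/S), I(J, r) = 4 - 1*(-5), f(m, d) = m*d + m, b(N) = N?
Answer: -159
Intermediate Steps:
f(m, d) = m + d*m (f(m, d) = d*m + m = m + d*m)
I(J, r) = 9 (I(J, r) = 4 + 5 = 9)
v(S) = 9
v(f(-6, -7)) + b(-168) = 9 - 168 = -159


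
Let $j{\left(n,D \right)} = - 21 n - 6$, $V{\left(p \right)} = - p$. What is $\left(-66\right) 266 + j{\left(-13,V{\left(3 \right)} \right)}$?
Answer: $-17289$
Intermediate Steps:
$j{\left(n,D \right)} = -6 - 21 n$
$\left(-66\right) 266 + j{\left(-13,V{\left(3 \right)} \right)} = \left(-66\right) 266 - -267 = -17556 + \left(-6 + 273\right) = -17556 + 267 = -17289$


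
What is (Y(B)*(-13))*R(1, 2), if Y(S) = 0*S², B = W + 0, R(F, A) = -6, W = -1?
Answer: 0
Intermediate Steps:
B = -1 (B = -1 + 0 = -1)
Y(S) = 0
(Y(B)*(-13))*R(1, 2) = (0*(-13))*(-6) = 0*(-6) = 0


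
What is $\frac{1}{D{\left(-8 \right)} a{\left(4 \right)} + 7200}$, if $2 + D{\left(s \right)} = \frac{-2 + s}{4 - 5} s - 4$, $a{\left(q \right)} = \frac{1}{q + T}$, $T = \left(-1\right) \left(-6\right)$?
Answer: $\frac{5}{35957} \approx 0.00013906$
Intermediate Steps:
$T = 6$
$a{\left(q \right)} = \frac{1}{6 + q}$ ($a{\left(q \right)} = \frac{1}{q + 6} = \frac{1}{6 + q}$)
$D{\left(s \right)} = -6 + s \left(2 - s\right)$ ($D{\left(s \right)} = -2 + \left(\frac{-2 + s}{4 - 5} s - 4\right) = -2 + \left(\frac{-2 + s}{-1} s - 4\right) = -2 + \left(\left(-2 + s\right) \left(-1\right) s - 4\right) = -2 + \left(\left(2 - s\right) s - 4\right) = -2 + \left(s \left(2 - s\right) - 4\right) = -2 + \left(-4 + s \left(2 - s\right)\right) = -6 + s \left(2 - s\right)$)
$\frac{1}{D{\left(-8 \right)} a{\left(4 \right)} + 7200} = \frac{1}{\frac{-6 - \left(-8\right)^{2} + 2 \left(-8\right)}{6 + 4} + 7200} = \frac{1}{\frac{-6 - 64 - 16}{10} + 7200} = \frac{1}{\left(-6 - 64 - 16\right) \frac{1}{10} + 7200} = \frac{1}{\left(-86\right) \frac{1}{10} + 7200} = \frac{1}{- \frac{43}{5} + 7200} = \frac{1}{\frac{35957}{5}} = \frac{5}{35957}$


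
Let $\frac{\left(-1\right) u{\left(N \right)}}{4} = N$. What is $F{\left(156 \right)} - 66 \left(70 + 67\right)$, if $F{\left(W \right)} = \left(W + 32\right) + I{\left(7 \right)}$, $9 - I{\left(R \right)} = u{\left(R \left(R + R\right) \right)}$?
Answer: $-8453$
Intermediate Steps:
$u{\left(N \right)} = - 4 N$
$I{\left(R \right)} = 9 + 8 R^{2}$ ($I{\left(R \right)} = 9 - - 4 R \left(R + R\right) = 9 - - 4 R 2 R = 9 - - 4 \cdot 2 R^{2} = 9 - - 8 R^{2} = 9 + 8 R^{2}$)
$F{\left(W \right)} = 433 + W$ ($F{\left(W \right)} = \left(W + 32\right) + \left(9 + 8 \cdot 7^{2}\right) = \left(32 + W\right) + \left(9 + 8 \cdot 49\right) = \left(32 + W\right) + \left(9 + 392\right) = \left(32 + W\right) + 401 = 433 + W$)
$F{\left(156 \right)} - 66 \left(70 + 67\right) = \left(433 + 156\right) - 66 \left(70 + 67\right) = 589 - 9042 = -8453$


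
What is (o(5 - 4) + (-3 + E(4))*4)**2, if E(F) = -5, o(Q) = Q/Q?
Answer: 961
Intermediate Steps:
o(Q) = 1
(o(5 - 4) + (-3 + E(4))*4)**2 = (1 + (-3 - 5)*4)**2 = (1 - 8*4)**2 = (1 - 32)**2 = (-31)**2 = 961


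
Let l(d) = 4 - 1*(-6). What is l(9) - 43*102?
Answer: -4376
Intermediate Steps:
l(d) = 10 (l(d) = 4 + 6 = 10)
l(9) - 43*102 = 10 - 43*102 = 10 - 4386 = -4376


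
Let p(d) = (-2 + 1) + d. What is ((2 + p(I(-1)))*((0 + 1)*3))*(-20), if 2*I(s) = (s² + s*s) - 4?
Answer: 0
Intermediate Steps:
I(s) = -2 + s² (I(s) = ((s² + s*s) - 4)/2 = ((s² + s²) - 4)/2 = (2*s² - 4)/2 = (-4 + 2*s²)/2 = -2 + s²)
p(d) = -1 + d
((2 + p(I(-1)))*((0 + 1)*3))*(-20) = ((2 + (-1 + (-2 + (-1)²)))*((0 + 1)*3))*(-20) = ((2 + (-1 + (-2 + 1)))*(1*3))*(-20) = ((2 + (-1 - 1))*3)*(-20) = ((2 - 2)*3)*(-20) = (0*3)*(-20) = 0*(-20) = 0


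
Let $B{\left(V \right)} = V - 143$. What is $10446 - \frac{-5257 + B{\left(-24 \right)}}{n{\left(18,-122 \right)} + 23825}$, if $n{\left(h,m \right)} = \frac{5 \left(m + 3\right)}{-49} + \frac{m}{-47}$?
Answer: $\frac{40966312350}{3921637} \approx 10446.0$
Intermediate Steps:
$n{\left(h,m \right)} = - \frac{15}{49} - \frac{284 m}{2303}$ ($n{\left(h,m \right)} = 5 \left(3 + m\right) \left(- \frac{1}{49}\right) + m \left(- \frac{1}{47}\right) = \left(15 + 5 m\right) \left(- \frac{1}{49}\right) - \frac{m}{47} = \left(- \frac{15}{49} - \frac{5 m}{49}\right) - \frac{m}{47} = - \frac{15}{49} - \frac{284 m}{2303}$)
$B{\left(V \right)} = -143 + V$ ($B{\left(V \right)} = V - 143 = -143 + V$)
$10446 - \frac{-5257 + B{\left(-24 \right)}}{n{\left(18,-122 \right)} + 23825} = 10446 - \frac{-5257 - 167}{\left(- \frac{15}{49} - - \frac{34648}{2303}\right) + 23825} = 10446 - \frac{-5257 - 167}{\left(- \frac{15}{49} + \frac{34648}{2303}\right) + 23825} = 10446 - - \frac{5424}{\frac{4849}{329} + 23825} = 10446 - - \frac{5424}{\frac{7843274}{329}} = 10446 - \left(-5424\right) \frac{329}{7843274} = 10446 - - \frac{892248}{3921637} = 10446 + \frac{892248}{3921637} = \frac{40966312350}{3921637}$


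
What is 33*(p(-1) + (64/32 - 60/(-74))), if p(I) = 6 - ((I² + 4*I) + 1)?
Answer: 13200/37 ≈ 356.76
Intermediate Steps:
p(I) = 5 - I² - 4*I (p(I) = 6 - (1 + I² + 4*I) = 6 + (-1 - I² - 4*I) = 5 - I² - 4*I)
33*(p(-1) + (64/32 - 60/(-74))) = 33*((5 - 1*(-1)² - 4*(-1)) + (64/32 - 60/(-74))) = 33*((5 - 1*1 + 4) + (64*(1/32) - 60*(-1/74))) = 33*((5 - 1 + 4) + (2 + 30/37)) = 33*(8 + 104/37) = 33*(400/37) = 13200/37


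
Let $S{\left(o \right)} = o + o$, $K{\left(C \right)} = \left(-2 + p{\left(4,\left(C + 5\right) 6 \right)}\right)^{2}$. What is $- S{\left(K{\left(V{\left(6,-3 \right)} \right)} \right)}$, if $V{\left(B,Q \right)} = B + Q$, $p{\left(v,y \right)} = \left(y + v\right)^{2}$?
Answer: $-14601608$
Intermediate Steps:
$p{\left(v,y \right)} = \left(v + y\right)^{2}$
$K{\left(C \right)} = \left(-2 + \left(34 + 6 C\right)^{2}\right)^{2}$ ($K{\left(C \right)} = \left(-2 + \left(4 + \left(C + 5\right) 6\right)^{2}\right)^{2} = \left(-2 + \left(4 + \left(5 + C\right) 6\right)^{2}\right)^{2} = \left(-2 + \left(4 + \left(30 + 6 C\right)\right)^{2}\right)^{2} = \left(-2 + \left(34 + 6 C\right)^{2}\right)^{2}$)
$S{\left(o \right)} = 2 o$
$- S{\left(K{\left(V{\left(6,-3 \right)} \right)} \right)} = - 2 \cdot 4 \left(-1 + 2 \left(17 + 3 \left(6 - 3\right)\right)^{2}\right)^{2} = - 2 \cdot 4 \left(-1 + 2 \left(17 + 3 \cdot 3\right)^{2}\right)^{2} = - 2 \cdot 4 \left(-1 + 2 \left(17 + 9\right)^{2}\right)^{2} = - 2 \cdot 4 \left(-1 + 2 \cdot 26^{2}\right)^{2} = - 2 \cdot 4 \left(-1 + 2 \cdot 676\right)^{2} = - 2 \cdot 4 \left(-1 + 1352\right)^{2} = - 2 \cdot 4 \cdot 1351^{2} = - 2 \cdot 4 \cdot 1825201 = - 2 \cdot 7300804 = \left(-1\right) 14601608 = -14601608$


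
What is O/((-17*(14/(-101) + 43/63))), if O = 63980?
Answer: -407104740/58837 ≈ -6919.2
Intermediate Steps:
O/((-17*(14/(-101) + 43/63))) = 63980/((-17*(14/(-101) + 43/63))) = 63980/((-17*(14*(-1/101) + 43*(1/63)))) = 63980/((-17*(-14/101 + 43/63))) = 63980/((-17*3461/6363)) = 63980/(-58837/6363) = 63980*(-6363/58837) = -407104740/58837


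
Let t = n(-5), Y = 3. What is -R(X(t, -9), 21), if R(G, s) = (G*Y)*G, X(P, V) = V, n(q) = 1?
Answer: -243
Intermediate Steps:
t = 1
R(G, s) = 3*G² (R(G, s) = (G*3)*G = (3*G)*G = 3*G²)
-R(X(t, -9), 21) = -3*(-9)² = -3*81 = -1*243 = -243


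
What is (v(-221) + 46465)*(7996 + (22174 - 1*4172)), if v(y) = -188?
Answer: 1203109446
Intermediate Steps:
(v(-221) + 46465)*(7996 + (22174 - 1*4172)) = (-188 + 46465)*(7996 + (22174 - 1*4172)) = 46277*(7996 + (22174 - 4172)) = 46277*(7996 + 18002) = 46277*25998 = 1203109446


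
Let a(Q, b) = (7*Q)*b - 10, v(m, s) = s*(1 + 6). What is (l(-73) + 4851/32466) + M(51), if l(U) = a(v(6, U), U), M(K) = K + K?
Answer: 403835529/1546 ≈ 2.6121e+5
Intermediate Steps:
v(m, s) = 7*s (v(m, s) = s*7 = 7*s)
M(K) = 2*K
a(Q, b) = -10 + 7*Q*b (a(Q, b) = 7*Q*b - 10 = -10 + 7*Q*b)
l(U) = -10 + 49*U² (l(U) = -10 + 7*(7*U)*U = -10 + 49*U²)
(l(-73) + 4851/32466) + M(51) = ((-10 + 49*(-73)²) + 4851/32466) + 2*51 = ((-10 + 49*5329) + 4851*(1/32466)) + 102 = ((-10 + 261121) + 231/1546) + 102 = (261111 + 231/1546) + 102 = 403677837/1546 + 102 = 403835529/1546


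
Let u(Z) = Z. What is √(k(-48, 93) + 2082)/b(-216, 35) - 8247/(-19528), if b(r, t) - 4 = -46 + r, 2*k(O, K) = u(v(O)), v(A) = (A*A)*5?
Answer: 8247/19528 - √7842/258 ≈ 0.079080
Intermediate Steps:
v(A) = 5*A² (v(A) = A²*5 = 5*A²)
k(O, K) = 5*O²/2 (k(O, K) = (5*O²)/2 = 5*O²/2)
b(r, t) = -42 + r (b(r, t) = 4 + (-46 + r) = -42 + r)
√(k(-48, 93) + 2082)/b(-216, 35) - 8247/(-19528) = √((5/2)*(-48)² + 2082)/(-42 - 216) - 8247/(-19528) = √((5/2)*2304 + 2082)/(-258) - 8247*(-1/19528) = √(5760 + 2082)*(-1/258) + 8247/19528 = √7842*(-1/258) + 8247/19528 = -√7842/258 + 8247/19528 = 8247/19528 - √7842/258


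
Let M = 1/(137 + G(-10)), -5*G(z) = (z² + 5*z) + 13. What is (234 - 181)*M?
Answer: 265/622 ≈ 0.42604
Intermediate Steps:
G(z) = -13/5 - z - z²/5 (G(z) = -((z² + 5*z) + 13)/5 = -(13 + z² + 5*z)/5 = -13/5 - z - z²/5)
M = 5/622 (M = 1/(137 + (-13/5 - 1*(-10) - ⅕*(-10)²)) = 1/(137 + (-13/5 + 10 - ⅕*100)) = 1/(137 + (-13/5 + 10 - 20)) = 1/(137 - 63/5) = 1/(622/5) = 5/622 ≈ 0.0080386)
(234 - 181)*M = (234 - 181)*(5/622) = 53*(5/622) = 265/622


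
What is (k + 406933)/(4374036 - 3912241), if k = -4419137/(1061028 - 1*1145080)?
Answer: 34207951653/38814793340 ≈ 0.88131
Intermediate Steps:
k = 4419137/84052 (k = -4419137/(1061028 - 1145080) = -4419137/(-84052) = -4419137*(-1/84052) = 4419137/84052 ≈ 52.576)
(k + 406933)/(4374036 - 3912241) = (4419137/84052 + 406933)/(4374036 - 3912241) = (34207951653/84052)/461795 = (34207951653/84052)*(1/461795) = 34207951653/38814793340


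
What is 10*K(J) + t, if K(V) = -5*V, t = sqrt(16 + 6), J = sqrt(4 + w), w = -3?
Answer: -50 + sqrt(22) ≈ -45.310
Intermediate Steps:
J = 1 (J = sqrt(4 - 3) = sqrt(1) = 1)
t = sqrt(22) ≈ 4.6904
10*K(J) + t = 10*(-5*1) + sqrt(22) = 10*(-5) + sqrt(22) = -50 + sqrt(22)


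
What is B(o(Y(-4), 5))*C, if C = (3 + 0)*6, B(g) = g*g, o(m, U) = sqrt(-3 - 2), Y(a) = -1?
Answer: -90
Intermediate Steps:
o(m, U) = I*sqrt(5) (o(m, U) = sqrt(-5) = I*sqrt(5))
B(g) = g**2
C = 18 (C = 3*6 = 18)
B(o(Y(-4), 5))*C = (I*sqrt(5))**2*18 = -5*18 = -90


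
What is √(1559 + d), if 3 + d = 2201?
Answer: 17*√13 ≈ 61.294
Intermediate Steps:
d = 2198 (d = -3 + 2201 = 2198)
√(1559 + d) = √(1559 + 2198) = √3757 = 17*√13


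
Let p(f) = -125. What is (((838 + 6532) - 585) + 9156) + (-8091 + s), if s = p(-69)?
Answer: 7725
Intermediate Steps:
s = -125
(((838 + 6532) - 585) + 9156) + (-8091 + s) = (((838 + 6532) - 585) + 9156) + (-8091 - 125) = ((7370 - 585) + 9156) - 8216 = (6785 + 9156) - 8216 = 15941 - 8216 = 7725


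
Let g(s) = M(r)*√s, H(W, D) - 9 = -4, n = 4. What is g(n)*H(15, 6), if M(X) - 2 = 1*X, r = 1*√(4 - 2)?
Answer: 20 + 10*√2 ≈ 34.142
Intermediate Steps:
H(W, D) = 5 (H(W, D) = 9 - 4 = 5)
r = √2 (r = 1*√2 = √2 ≈ 1.4142)
M(X) = 2 + X (M(X) = 2 + 1*X = 2 + X)
g(s) = √s*(2 + √2) (g(s) = (2 + √2)*√s = √s*(2 + √2))
g(n)*H(15, 6) = (√4*(2 + √2))*5 = (2*(2 + √2))*5 = (4 + 2*√2)*5 = 20 + 10*√2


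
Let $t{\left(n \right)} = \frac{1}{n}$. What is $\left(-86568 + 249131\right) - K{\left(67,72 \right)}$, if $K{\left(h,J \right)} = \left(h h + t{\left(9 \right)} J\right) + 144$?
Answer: $157922$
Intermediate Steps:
$K{\left(h,J \right)} = 144 + h^{2} + \frac{J}{9}$ ($K{\left(h,J \right)} = \left(h h + \frac{J}{9}\right) + 144 = \left(h^{2} + \frac{J}{9}\right) + 144 = 144 + h^{2} + \frac{J}{9}$)
$\left(-86568 + 249131\right) - K{\left(67,72 \right)} = \left(-86568 + 249131\right) - \left(144 + 67^{2} + \frac{1}{9} \cdot 72\right) = 162563 - \left(144 + 4489 + 8\right) = 162563 - 4641 = 157922$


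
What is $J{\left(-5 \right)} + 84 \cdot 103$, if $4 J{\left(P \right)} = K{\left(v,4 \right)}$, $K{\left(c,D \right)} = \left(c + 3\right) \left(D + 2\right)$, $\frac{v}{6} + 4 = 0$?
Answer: $\frac{17241}{2} \approx 8620.5$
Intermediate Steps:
$v = -24$ ($v = -24 + 6 \cdot 0 = -24 + 0 = -24$)
$K{\left(c,D \right)} = \left(2 + D\right) \left(3 + c\right)$ ($K{\left(c,D \right)} = \left(3 + c\right) \left(2 + D\right) = \left(2 + D\right) \left(3 + c\right)$)
$J{\left(P \right)} = - \frac{63}{2}$ ($J{\left(P \right)} = \frac{6 + 2 \left(-24\right) + 3 \cdot 4 + 4 \left(-24\right)}{4} = \frac{6 - 48 + 12 - 96}{4} = \frac{1}{4} \left(-126\right) = - \frac{63}{2}$)
$J{\left(-5 \right)} + 84 \cdot 103 = - \frac{63}{2} + 84 \cdot 103 = - \frac{63}{2} + 8652 = \frac{17241}{2}$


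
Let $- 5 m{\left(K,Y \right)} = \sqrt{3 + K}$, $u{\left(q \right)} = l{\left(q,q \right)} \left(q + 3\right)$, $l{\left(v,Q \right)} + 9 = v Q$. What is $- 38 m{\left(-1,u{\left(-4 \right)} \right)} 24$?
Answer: $\frac{912 \sqrt{2}}{5} \approx 257.95$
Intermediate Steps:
$l{\left(v,Q \right)} = -9 + Q v$ ($l{\left(v,Q \right)} = -9 + v Q = -9 + Q v$)
$u{\left(q \right)} = \left(-9 + q^{2}\right) \left(3 + q\right)$ ($u{\left(q \right)} = \left(-9 + q q\right) \left(q + 3\right) = \left(-9 + q^{2}\right) \left(3 + q\right)$)
$m{\left(K,Y \right)} = - \frac{\sqrt{3 + K}}{5}$
$- 38 m{\left(-1,u{\left(-4 \right)} \right)} 24 = - 38 \left(- \frac{\sqrt{3 - 1}}{5}\right) 24 = - 38 \left(- \frac{\sqrt{2}}{5}\right) 24 = \frac{38 \sqrt{2}}{5} \cdot 24 = \frac{912 \sqrt{2}}{5}$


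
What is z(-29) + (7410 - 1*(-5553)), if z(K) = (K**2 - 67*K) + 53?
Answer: 15800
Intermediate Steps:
z(K) = 53 + K**2 - 67*K
z(-29) + (7410 - 1*(-5553)) = (53 + (-29)**2 - 67*(-29)) + (7410 - 1*(-5553)) = (53 + 841 + 1943) + (7410 + 5553) = 2837 + 12963 = 15800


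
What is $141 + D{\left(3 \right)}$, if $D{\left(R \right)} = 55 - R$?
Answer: $193$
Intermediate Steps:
$141 + D{\left(3 \right)} = 141 + \left(55 - 3\right) = 141 + 52 = 193$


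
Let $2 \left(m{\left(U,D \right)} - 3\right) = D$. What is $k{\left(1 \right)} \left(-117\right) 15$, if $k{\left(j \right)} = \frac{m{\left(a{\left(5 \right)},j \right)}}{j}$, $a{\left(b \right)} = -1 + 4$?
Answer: $- \frac{12285}{2} \approx -6142.5$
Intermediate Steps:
$a{\left(b \right)} = 3$
$m{\left(U,D \right)} = 3 + \frac{D}{2}$
$k{\left(j \right)} = \frac{3 + \frac{j}{2}}{j}$
$k{\left(1 \right)} \left(-117\right) 15 = \frac{6 + 1}{2 \cdot 1} \left(-117\right) 15 = \frac{1}{2} \cdot 1 \cdot 7 \left(-117\right) 15 = \frac{7}{2} \left(-117\right) 15 = \left(- \frac{819}{2}\right) 15 = - \frac{12285}{2}$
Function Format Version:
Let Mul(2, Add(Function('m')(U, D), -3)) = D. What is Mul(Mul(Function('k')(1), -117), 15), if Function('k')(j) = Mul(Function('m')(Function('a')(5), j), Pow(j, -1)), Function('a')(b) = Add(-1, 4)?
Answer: Rational(-12285, 2) ≈ -6142.5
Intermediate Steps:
Function('a')(b) = 3
Function('m')(U, D) = Add(3, Mul(Rational(1, 2), D))
Function('k')(j) = Mul(Pow(j, -1), Add(3, Mul(Rational(1, 2), j))) (Function('k')(j) = Mul(Add(3, Mul(Rational(1, 2), j)), Pow(j, -1)) = Mul(Pow(j, -1), Add(3, Mul(Rational(1, 2), j))))
Mul(Mul(Function('k')(1), -117), 15) = Mul(Mul(Mul(Rational(1, 2), Pow(1, -1), Add(6, 1)), -117), 15) = Mul(Mul(Mul(Rational(1, 2), 1, 7), -117), 15) = Mul(Mul(Rational(7, 2), -117), 15) = Mul(Rational(-819, 2), 15) = Rational(-12285, 2)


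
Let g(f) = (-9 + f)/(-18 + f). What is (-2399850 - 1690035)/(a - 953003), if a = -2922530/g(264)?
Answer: 69528045/64130543 ≈ 1.0842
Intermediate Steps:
g(f) = (-9 + f)/(-18 + f)
a = -47929492/17 (a = -2922530*(-18 + 264)/(-9 + 264) = -2922530/(255/246) = -2922530/((1/246)*255) = -2922530/85/82 = -2922530*82/85 = -47929492/17 ≈ -2.8194e+6)
(-2399850 - 1690035)/(a - 953003) = (-2399850 - 1690035)/(-47929492/17 - 953003) = -4089885/(-64130543/17) = -4089885*(-17/64130543) = 69528045/64130543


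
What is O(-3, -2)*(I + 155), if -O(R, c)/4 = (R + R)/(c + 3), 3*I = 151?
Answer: 4928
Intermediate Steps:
I = 151/3 (I = (⅓)*151 = 151/3 ≈ 50.333)
O(R, c) = -8*R/(3 + c) (O(R, c) = -4*(R + R)/(c + 3) = -4*2*R/(3 + c) = -8*R/(3 + c))
O(-3, -2)*(I + 155) = (-8*(-3)/(3 - 2))*(151/3 + 155) = -8*(-3)/1*(616/3) = -8*(-3)*1*(616/3) = 24*(616/3) = 4928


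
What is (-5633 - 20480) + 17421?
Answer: -8692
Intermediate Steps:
(-5633 - 20480) + 17421 = -26113 + 17421 = -8692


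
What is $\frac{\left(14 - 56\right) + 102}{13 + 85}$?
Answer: $\frac{30}{49} \approx 0.61224$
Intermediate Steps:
$\frac{\left(14 - 56\right) + 102}{13 + 85} = \frac{\left(14 - 56\right) + 102}{98} = \left(-42 + 102\right) \frac{1}{98} = 60 \cdot \frac{1}{98} = \frac{30}{49}$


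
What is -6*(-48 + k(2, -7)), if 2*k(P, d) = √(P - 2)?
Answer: 288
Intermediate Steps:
k(P, d) = √(-2 + P)/2 (k(P, d) = √(P - 2)/2 = √(-2 + P)/2)
-6*(-48 + k(2, -7)) = -6*(-48 + √(-2 + 2)/2) = -6*(-48 + √0/2) = -6*(-48 + (½)*0) = -6*(-48 + 0) = -6*(-48) = 288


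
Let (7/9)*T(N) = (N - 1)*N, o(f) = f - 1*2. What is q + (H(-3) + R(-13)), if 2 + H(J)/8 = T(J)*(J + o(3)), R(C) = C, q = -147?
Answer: -2960/7 ≈ -422.86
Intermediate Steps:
o(f) = -2 + f (o(f) = f - 2 = -2 + f)
T(N) = 9*N*(-1 + N)/7 (T(N) = 9*((N - 1)*N)/7 = 9*((-1 + N)*N)/7 = 9*(N*(-1 + N))/7 = 9*N*(-1 + N)/7)
H(J) = -16 + 72*J*(1 + J)*(-1 + J)/7 (H(J) = -16 + 8*((9*J*(-1 + J)/7)*(J + (-2 + 3))) = -16 + 8*((9*J*(-1 + J)/7)*(J + 1)) = -16 + 8*((9*J*(-1 + J)/7)*(1 + J)) = -16 + 8*(9*J*(1 + J)*(-1 + J)/7) = -16 + 72*J*(1 + J)*(-1 + J)/7)
q + (H(-3) + R(-13)) = -147 + ((-16 - 72/7*(-3) + (72/7)*(-3)**3) - 13) = -147 + ((-16 + 216/7 + (72/7)*(-27)) - 13) = -147 + ((-16 + 216/7 - 1944/7) - 13) = -147 + (-1840/7 - 13) = -147 - 1931/7 = -2960/7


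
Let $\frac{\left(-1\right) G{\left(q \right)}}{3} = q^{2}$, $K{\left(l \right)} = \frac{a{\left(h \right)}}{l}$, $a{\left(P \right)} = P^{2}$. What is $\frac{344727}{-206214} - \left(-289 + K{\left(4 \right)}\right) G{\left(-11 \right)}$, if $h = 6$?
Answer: $- \frac{6986645229}{68738} \approx -1.0164 \cdot 10^{5}$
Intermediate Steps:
$K{\left(l \right)} = \frac{36}{l}$ ($K{\left(l \right)} = \frac{6^{2}}{l} = \frac{36}{l}$)
$G{\left(q \right)} = - 3 q^{2}$
$\frac{344727}{-206214} - \left(-289 + K{\left(4 \right)}\right) G{\left(-11 \right)} = \frac{344727}{-206214} - \left(-289 + \frac{36}{4}\right) \left(- 3 \left(-11\right)^{2}\right) = 344727 \left(- \frac{1}{206214}\right) - \left(-289 + 36 \cdot \frac{1}{4}\right) \left(\left(-3\right) 121\right) = - \frac{114909}{68738} - \left(-289 + 9\right) \left(-363\right) = - \frac{114909}{68738} - \left(-280\right) \left(-363\right) = - \frac{114909}{68738} - 101640 = - \frac{6986645229}{68738}$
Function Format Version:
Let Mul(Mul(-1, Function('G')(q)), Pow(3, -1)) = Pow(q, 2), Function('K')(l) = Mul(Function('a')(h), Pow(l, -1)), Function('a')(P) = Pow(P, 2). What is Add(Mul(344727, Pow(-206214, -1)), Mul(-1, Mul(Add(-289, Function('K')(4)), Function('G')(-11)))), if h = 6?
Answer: Rational(-6986645229, 68738) ≈ -1.0164e+5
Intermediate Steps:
Function('K')(l) = Mul(36, Pow(l, -1)) (Function('K')(l) = Mul(Pow(6, 2), Pow(l, -1)) = Mul(36, Pow(l, -1)))
Function('G')(q) = Mul(-3, Pow(q, 2))
Add(Mul(344727, Pow(-206214, -1)), Mul(-1, Mul(Add(-289, Function('K')(4)), Function('G')(-11)))) = Add(Mul(344727, Pow(-206214, -1)), Mul(-1, Mul(Add(-289, Mul(36, Pow(4, -1))), Mul(-3, Pow(-11, 2))))) = Add(Mul(344727, Rational(-1, 206214)), Mul(-1, Mul(Add(-289, Mul(36, Rational(1, 4))), Mul(-3, 121)))) = Add(Rational(-114909, 68738), Mul(-1, Mul(Add(-289, 9), -363))) = Add(Rational(-114909, 68738), Mul(-1, Mul(-280, -363))) = Add(Rational(-114909, 68738), Mul(-1, 101640)) = Add(Rational(-114909, 68738), -101640) = Rational(-6986645229, 68738)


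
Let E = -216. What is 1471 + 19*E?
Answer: -2633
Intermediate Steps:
1471 + 19*E = 1471 + 19*(-216) = 1471 - 4104 = -2633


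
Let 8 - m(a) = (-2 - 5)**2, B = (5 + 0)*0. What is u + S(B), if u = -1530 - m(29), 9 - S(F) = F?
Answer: -1480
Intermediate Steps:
B = 0 (B = 5*0 = 0)
S(F) = 9 - F
m(a) = -41 (m(a) = 8 - (-2 - 5)**2 = 8 - 1*(-7)**2 = 8 - 1*49 = 8 - 49 = -41)
u = -1489 (u = -1530 - 1*(-41) = -1530 + 41 = -1489)
u + S(B) = -1489 + (9 - 1*0) = -1489 + (9 + 0) = -1489 + 9 = -1480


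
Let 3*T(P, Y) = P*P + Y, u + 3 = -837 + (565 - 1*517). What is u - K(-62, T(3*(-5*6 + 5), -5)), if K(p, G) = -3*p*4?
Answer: -1536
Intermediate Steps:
u = -792 (u = -3 + (-837 + (565 - 1*517)) = -3 + (-837 + (565 - 517)) = -3 + (-837 + 48) = -3 - 789 = -792)
T(P, Y) = Y/3 + P**2/3 (T(P, Y) = (P*P + Y)/3 = (P**2 + Y)/3 = (Y + P**2)/3 = Y/3 + P**2/3)
K(p, G) = -12*p
u - K(-62, T(3*(-5*6 + 5), -5)) = -792 - (-12)*(-62) = -792 - 1*744 = -792 - 744 = -1536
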